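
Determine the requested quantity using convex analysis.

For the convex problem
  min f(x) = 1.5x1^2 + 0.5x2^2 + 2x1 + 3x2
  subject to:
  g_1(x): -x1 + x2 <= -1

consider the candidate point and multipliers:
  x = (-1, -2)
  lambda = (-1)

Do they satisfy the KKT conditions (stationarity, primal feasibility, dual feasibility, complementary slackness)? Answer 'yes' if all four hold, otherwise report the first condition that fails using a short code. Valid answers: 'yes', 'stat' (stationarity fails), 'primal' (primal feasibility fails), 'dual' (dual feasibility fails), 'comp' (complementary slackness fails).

Gradient of f: grad f(x) = Q x + c = (-1, 1)
Constraint values g_i(x) = a_i^T x - b_i:
  g_1((-1, -2)) = 0
Stationarity residual: grad f(x) + sum_i lambda_i a_i = (0, 0)
  -> stationarity OK
Primal feasibility (all g_i <= 0): OK
Dual feasibility (all lambda_i >= 0): FAILS
Complementary slackness (lambda_i * g_i(x) = 0 for all i): OK

Verdict: the first failing condition is dual_feasibility -> dual.

dual


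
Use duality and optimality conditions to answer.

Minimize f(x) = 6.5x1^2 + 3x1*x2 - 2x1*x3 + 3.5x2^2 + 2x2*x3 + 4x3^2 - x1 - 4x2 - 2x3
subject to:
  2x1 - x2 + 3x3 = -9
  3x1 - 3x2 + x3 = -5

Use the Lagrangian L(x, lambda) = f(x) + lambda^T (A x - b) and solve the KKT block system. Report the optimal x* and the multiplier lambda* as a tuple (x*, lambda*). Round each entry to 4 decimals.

Form the Lagrangian:
  L(x, lambda) = (1/2) x^T Q x + c^T x + lambda^T (A x - b)
Stationarity (grad_x L = 0): Q x + c + A^T lambda = 0.
Primal feasibility: A x = b.

This gives the KKT block system:
  [ Q   A^T ] [ x     ]   [-c ]
  [ A    0  ] [ lambda ] = [ b ]

Solving the linear system:
  x*      = (-0.4602, 0.3473, -2.5774)
  lambda* = (8.8897, -5.6646)
  f(x*)   = 27.9549

x* = (-0.4602, 0.3473, -2.5774), lambda* = (8.8897, -5.6646)


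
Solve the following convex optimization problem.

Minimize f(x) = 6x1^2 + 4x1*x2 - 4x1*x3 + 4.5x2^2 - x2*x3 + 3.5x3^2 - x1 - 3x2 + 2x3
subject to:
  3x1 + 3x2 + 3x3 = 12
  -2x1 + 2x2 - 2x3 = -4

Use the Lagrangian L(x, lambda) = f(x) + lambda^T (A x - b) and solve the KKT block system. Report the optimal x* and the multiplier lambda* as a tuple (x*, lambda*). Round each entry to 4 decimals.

Form the Lagrangian:
  L(x, lambda) = (1/2) x^T Q x + c^T x + lambda^T (A x - b)
Stationarity (grad_x L = 0): Q x + c + A^T lambda = 0.
Primal feasibility: A x = b.

This gives the KKT block system:
  [ Q   A^T ] [ x     ]   [-c ]
  [ A    0  ] [ lambda ] = [ b ]

Solving the linear system:
  x*      = (1.1481, 1, 1.8519)
  lambda* = (-3.0185, 0.1574)
  f(x*)   = 18.2037

x* = (1.1481, 1, 1.8519), lambda* = (-3.0185, 0.1574)


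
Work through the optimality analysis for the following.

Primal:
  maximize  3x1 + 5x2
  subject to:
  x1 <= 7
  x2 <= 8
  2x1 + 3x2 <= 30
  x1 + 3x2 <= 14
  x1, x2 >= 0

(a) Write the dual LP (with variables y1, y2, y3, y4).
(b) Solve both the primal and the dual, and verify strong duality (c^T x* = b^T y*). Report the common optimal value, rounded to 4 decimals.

The standard primal-dual pair for 'max c^T x s.t. A x <= b, x >= 0' is:
  Dual:  min b^T y  s.t.  A^T y >= c,  y >= 0.

So the dual LP is:
  minimize  7y1 + 8y2 + 30y3 + 14y4
  subject to:
    y1 + 2y3 + y4 >= 3
    y2 + 3y3 + 3y4 >= 5
    y1, y2, y3, y4 >= 0

Solving the primal: x* = (7, 2.3333).
  primal value c^T x* = 32.6667.
Solving the dual: y* = (1.3333, 0, 0, 1.6667).
  dual value b^T y* = 32.6667.
Strong duality: c^T x* = b^T y*. Confirmed.

32.6667


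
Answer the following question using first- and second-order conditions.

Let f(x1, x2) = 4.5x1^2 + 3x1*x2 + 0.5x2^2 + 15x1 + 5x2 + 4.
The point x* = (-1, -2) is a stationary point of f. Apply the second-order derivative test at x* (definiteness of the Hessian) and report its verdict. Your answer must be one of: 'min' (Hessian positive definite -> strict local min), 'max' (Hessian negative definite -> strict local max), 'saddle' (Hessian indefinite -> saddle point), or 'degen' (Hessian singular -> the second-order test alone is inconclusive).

Compute the Hessian H = grad^2 f:
  H = [[9, 3], [3, 1]]
Verify stationarity: grad f(x*) = H x* + g = (0, 0).
Eigenvalues of H: 0, 10.
H has a zero eigenvalue (singular; positive semidefinite but not definite), so H is neither positive definite, negative definite, nor indefinite. The second-order test alone is inconclusive -> degen.
(Indeed, f is constant along the null direction of H through x*, so x* is not a strict local extremum.)

degen


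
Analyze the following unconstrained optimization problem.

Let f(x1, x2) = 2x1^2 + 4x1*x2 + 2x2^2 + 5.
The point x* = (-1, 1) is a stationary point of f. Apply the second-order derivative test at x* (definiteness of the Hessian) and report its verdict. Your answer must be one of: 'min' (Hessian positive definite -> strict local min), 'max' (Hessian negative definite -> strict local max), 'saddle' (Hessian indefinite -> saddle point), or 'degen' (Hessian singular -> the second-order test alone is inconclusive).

Compute the Hessian H = grad^2 f:
  H = [[4, 4], [4, 4]]
Verify stationarity: grad f(x*) = H x* + g = (0, 0).
Eigenvalues of H: 0, 8.
H has a zero eigenvalue (singular; positive semidefinite but not definite), so H is neither positive definite, negative definite, nor indefinite. The second-order test alone is inconclusive -> degen.
(Indeed, f is constant along the null direction of H through x*, so x* is not a strict local extremum.)

degen


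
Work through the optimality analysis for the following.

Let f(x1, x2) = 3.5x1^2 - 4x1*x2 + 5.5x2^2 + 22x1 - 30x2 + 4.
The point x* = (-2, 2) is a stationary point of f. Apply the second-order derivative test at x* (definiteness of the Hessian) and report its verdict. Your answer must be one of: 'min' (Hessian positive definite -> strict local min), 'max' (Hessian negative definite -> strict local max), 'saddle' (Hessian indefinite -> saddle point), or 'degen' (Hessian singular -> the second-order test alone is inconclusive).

Compute the Hessian H = grad^2 f:
  H = [[7, -4], [-4, 11]]
Verify stationarity: grad f(x*) = H x* + g = (0, 0).
Eigenvalues of H: 4.5279, 13.4721.
Both eigenvalues > 0, so H is positive definite -> x* is a strict local min.

min


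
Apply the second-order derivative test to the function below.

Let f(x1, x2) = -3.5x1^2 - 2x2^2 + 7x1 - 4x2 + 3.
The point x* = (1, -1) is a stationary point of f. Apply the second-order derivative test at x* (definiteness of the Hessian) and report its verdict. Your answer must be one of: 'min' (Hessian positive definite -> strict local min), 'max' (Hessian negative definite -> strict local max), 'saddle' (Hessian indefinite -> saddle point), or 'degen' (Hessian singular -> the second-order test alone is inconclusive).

Compute the Hessian H = grad^2 f:
  H = [[-7, 0], [0, -4]]
Verify stationarity: grad f(x*) = H x* + g = (0, 0).
Eigenvalues of H: -7, -4.
Both eigenvalues < 0, so H is negative definite -> x* is a strict local max.

max


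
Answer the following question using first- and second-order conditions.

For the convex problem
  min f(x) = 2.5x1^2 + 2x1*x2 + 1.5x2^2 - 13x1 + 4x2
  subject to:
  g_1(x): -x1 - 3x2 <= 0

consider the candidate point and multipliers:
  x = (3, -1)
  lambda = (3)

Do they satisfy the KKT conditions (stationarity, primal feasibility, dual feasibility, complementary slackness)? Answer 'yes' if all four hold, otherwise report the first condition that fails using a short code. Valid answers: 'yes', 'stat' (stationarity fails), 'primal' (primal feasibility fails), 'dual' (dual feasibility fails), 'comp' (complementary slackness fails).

Gradient of f: grad f(x) = Q x + c = (0, 7)
Constraint values g_i(x) = a_i^T x - b_i:
  g_1((3, -1)) = 0
Stationarity residual: grad f(x) + sum_i lambda_i a_i = (-3, -2)
  -> stationarity FAILS
Primal feasibility (all g_i <= 0): OK
Dual feasibility (all lambda_i >= 0): OK
Complementary slackness (lambda_i * g_i(x) = 0 for all i): OK

Verdict: the first failing condition is stationarity -> stat.

stat


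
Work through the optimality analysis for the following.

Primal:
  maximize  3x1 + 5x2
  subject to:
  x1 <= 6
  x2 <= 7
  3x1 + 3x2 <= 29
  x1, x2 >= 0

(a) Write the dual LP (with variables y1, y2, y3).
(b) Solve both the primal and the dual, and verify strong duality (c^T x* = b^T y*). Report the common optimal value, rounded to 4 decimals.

The standard primal-dual pair for 'max c^T x s.t. A x <= b, x >= 0' is:
  Dual:  min b^T y  s.t.  A^T y >= c,  y >= 0.

So the dual LP is:
  minimize  6y1 + 7y2 + 29y3
  subject to:
    y1 + 3y3 >= 3
    y2 + 3y3 >= 5
    y1, y2, y3 >= 0

Solving the primal: x* = (2.6667, 7).
  primal value c^T x* = 43.
Solving the dual: y* = (0, 2, 1).
  dual value b^T y* = 43.
Strong duality: c^T x* = b^T y*. Confirmed.

43


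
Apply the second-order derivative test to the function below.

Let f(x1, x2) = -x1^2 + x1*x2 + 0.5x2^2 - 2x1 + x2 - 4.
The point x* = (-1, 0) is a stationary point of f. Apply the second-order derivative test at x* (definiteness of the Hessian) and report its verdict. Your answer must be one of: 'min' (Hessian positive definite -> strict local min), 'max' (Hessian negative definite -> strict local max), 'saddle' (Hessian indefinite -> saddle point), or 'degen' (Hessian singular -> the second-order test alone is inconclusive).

Compute the Hessian H = grad^2 f:
  H = [[-2, 1], [1, 1]]
Verify stationarity: grad f(x*) = H x* + g = (0, 0).
Eigenvalues of H: -2.3028, 1.3028.
Eigenvalues have mixed signs, so H is indefinite -> x* is a saddle point.

saddle


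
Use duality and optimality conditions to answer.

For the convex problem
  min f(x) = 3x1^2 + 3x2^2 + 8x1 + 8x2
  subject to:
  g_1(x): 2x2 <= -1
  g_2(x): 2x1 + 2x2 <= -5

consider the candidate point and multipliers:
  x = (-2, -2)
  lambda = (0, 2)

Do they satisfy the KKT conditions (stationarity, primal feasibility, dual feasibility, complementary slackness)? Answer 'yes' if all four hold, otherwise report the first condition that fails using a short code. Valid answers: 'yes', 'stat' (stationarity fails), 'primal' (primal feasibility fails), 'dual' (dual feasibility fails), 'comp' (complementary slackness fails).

Gradient of f: grad f(x) = Q x + c = (-4, -4)
Constraint values g_i(x) = a_i^T x - b_i:
  g_1((-2, -2)) = -3
  g_2((-2, -2)) = -3
Stationarity residual: grad f(x) + sum_i lambda_i a_i = (0, 0)
  -> stationarity OK
Primal feasibility (all g_i <= 0): OK
Dual feasibility (all lambda_i >= 0): OK
Complementary slackness (lambda_i * g_i(x) = 0 for all i): FAILS

Verdict: the first failing condition is complementary_slackness -> comp.

comp


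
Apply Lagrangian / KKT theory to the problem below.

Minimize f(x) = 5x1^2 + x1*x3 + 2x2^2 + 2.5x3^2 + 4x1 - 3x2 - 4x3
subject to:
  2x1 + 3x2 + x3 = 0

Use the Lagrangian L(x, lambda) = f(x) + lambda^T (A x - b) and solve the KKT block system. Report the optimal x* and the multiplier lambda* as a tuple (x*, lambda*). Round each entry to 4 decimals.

Form the Lagrangian:
  L(x, lambda) = (1/2) x^T Q x + c^T x + lambda^T (A x - b)
Stationarity (grad_x L = 0): Q x + c + A^T lambda = 0.
Primal feasibility: A x = b.

This gives the KKT block system:
  [ Q   A^T ] [ x     ]   [-c ]
  [ A    0  ] [ lambda ] = [ b ]

Solving the linear system:
  x*      = (-0.633, 0.1651, 0.7706)
  lambda* = (0.7798)
  f(x*)   = -3.055

x* = (-0.633, 0.1651, 0.7706), lambda* = (0.7798)


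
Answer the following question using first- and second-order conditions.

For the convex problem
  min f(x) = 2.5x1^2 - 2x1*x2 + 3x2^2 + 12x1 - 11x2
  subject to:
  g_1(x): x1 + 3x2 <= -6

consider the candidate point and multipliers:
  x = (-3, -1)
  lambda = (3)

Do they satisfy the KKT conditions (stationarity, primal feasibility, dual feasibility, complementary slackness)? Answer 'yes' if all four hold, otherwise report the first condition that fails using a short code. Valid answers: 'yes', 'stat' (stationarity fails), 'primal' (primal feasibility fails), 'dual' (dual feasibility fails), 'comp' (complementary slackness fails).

Gradient of f: grad f(x) = Q x + c = (-1, -11)
Constraint values g_i(x) = a_i^T x - b_i:
  g_1((-3, -1)) = 0
Stationarity residual: grad f(x) + sum_i lambda_i a_i = (2, -2)
  -> stationarity FAILS
Primal feasibility (all g_i <= 0): OK
Dual feasibility (all lambda_i >= 0): OK
Complementary slackness (lambda_i * g_i(x) = 0 for all i): OK

Verdict: the first failing condition is stationarity -> stat.

stat


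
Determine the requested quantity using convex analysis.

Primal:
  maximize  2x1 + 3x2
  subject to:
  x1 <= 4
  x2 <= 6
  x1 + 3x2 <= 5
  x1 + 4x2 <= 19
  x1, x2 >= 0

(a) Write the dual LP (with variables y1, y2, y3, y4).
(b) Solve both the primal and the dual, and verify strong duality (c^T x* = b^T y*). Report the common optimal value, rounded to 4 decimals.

The standard primal-dual pair for 'max c^T x s.t. A x <= b, x >= 0' is:
  Dual:  min b^T y  s.t.  A^T y >= c,  y >= 0.

So the dual LP is:
  minimize  4y1 + 6y2 + 5y3 + 19y4
  subject to:
    y1 + y3 + y4 >= 2
    y2 + 3y3 + 4y4 >= 3
    y1, y2, y3, y4 >= 0

Solving the primal: x* = (4, 0.3333).
  primal value c^T x* = 9.
Solving the dual: y* = (1, 0, 1, 0).
  dual value b^T y* = 9.
Strong duality: c^T x* = b^T y*. Confirmed.

9


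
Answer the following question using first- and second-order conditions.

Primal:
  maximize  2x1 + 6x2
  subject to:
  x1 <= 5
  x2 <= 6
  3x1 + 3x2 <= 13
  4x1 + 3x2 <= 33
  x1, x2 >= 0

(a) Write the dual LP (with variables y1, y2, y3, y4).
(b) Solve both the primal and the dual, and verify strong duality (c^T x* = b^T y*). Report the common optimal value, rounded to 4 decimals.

The standard primal-dual pair for 'max c^T x s.t. A x <= b, x >= 0' is:
  Dual:  min b^T y  s.t.  A^T y >= c,  y >= 0.

So the dual LP is:
  minimize  5y1 + 6y2 + 13y3 + 33y4
  subject to:
    y1 + 3y3 + 4y4 >= 2
    y2 + 3y3 + 3y4 >= 6
    y1, y2, y3, y4 >= 0

Solving the primal: x* = (0, 4.3333).
  primal value c^T x* = 26.
Solving the dual: y* = (0, 0, 2, 0).
  dual value b^T y* = 26.
Strong duality: c^T x* = b^T y*. Confirmed.

26


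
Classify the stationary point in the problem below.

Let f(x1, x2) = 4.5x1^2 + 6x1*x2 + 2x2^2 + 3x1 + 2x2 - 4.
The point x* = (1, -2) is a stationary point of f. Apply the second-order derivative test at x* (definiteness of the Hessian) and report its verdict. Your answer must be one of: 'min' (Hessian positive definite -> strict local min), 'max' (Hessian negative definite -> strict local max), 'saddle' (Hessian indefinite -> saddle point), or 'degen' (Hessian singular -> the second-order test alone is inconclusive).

Compute the Hessian H = grad^2 f:
  H = [[9, 6], [6, 4]]
Verify stationarity: grad f(x*) = H x* + g = (0, 0).
Eigenvalues of H: 0, 13.
H has a zero eigenvalue (singular; positive semidefinite but not definite), so H is neither positive definite, negative definite, nor indefinite. The second-order test alone is inconclusive -> degen.
(Indeed, f is constant along the null direction of H through x*, so x* is not a strict local extremum.)

degen


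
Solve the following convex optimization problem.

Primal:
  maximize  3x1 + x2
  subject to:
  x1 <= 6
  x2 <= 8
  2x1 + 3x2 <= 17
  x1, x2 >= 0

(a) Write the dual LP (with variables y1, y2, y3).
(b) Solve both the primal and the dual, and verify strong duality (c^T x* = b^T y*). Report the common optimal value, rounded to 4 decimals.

The standard primal-dual pair for 'max c^T x s.t. A x <= b, x >= 0' is:
  Dual:  min b^T y  s.t.  A^T y >= c,  y >= 0.

So the dual LP is:
  minimize  6y1 + 8y2 + 17y3
  subject to:
    y1 + 2y3 >= 3
    y2 + 3y3 >= 1
    y1, y2, y3 >= 0

Solving the primal: x* = (6, 1.6667).
  primal value c^T x* = 19.6667.
Solving the dual: y* = (2.3333, 0, 0.3333).
  dual value b^T y* = 19.6667.
Strong duality: c^T x* = b^T y*. Confirmed.

19.6667


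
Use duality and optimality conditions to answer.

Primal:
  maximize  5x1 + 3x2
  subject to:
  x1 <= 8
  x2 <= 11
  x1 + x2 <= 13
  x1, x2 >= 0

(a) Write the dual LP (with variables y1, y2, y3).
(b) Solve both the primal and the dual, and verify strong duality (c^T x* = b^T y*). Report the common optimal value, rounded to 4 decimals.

The standard primal-dual pair for 'max c^T x s.t. A x <= b, x >= 0' is:
  Dual:  min b^T y  s.t.  A^T y >= c,  y >= 0.

So the dual LP is:
  minimize  8y1 + 11y2 + 13y3
  subject to:
    y1 + y3 >= 5
    y2 + y3 >= 3
    y1, y2, y3 >= 0

Solving the primal: x* = (8, 5).
  primal value c^T x* = 55.
Solving the dual: y* = (2, 0, 3).
  dual value b^T y* = 55.
Strong duality: c^T x* = b^T y*. Confirmed.

55


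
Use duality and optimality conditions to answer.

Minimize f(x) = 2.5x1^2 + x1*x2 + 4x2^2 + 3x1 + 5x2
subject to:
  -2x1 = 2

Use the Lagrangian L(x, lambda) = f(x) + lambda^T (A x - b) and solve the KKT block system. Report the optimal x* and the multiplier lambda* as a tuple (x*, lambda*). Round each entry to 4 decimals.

Form the Lagrangian:
  L(x, lambda) = (1/2) x^T Q x + c^T x + lambda^T (A x - b)
Stationarity (grad_x L = 0): Q x + c + A^T lambda = 0.
Primal feasibility: A x = b.

This gives the KKT block system:
  [ Q   A^T ] [ x     ]   [-c ]
  [ A    0  ] [ lambda ] = [ b ]

Solving the linear system:
  x*      = (-1, -0.5)
  lambda* = (-1.25)
  f(x*)   = -1.5

x* = (-1, -0.5), lambda* = (-1.25)


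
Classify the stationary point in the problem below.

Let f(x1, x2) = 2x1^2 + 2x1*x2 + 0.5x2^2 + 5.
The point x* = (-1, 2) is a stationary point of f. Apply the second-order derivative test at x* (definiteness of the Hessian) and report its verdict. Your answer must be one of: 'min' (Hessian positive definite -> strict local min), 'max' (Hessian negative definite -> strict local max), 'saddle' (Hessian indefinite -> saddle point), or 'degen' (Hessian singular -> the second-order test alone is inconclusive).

Compute the Hessian H = grad^2 f:
  H = [[4, 2], [2, 1]]
Verify stationarity: grad f(x*) = H x* + g = (0, 0).
Eigenvalues of H: 0, 5.
H has a zero eigenvalue (singular; positive semidefinite but not definite), so H is neither positive definite, negative definite, nor indefinite. The second-order test alone is inconclusive -> degen.
(Indeed, f is constant along the null direction of H through x*, so x* is not a strict local extremum.)

degen


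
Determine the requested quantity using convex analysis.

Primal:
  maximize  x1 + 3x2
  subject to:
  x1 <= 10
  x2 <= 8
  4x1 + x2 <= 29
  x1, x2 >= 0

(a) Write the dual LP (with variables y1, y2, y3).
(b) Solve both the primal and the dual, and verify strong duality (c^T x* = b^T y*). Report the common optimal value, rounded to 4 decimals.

The standard primal-dual pair for 'max c^T x s.t. A x <= b, x >= 0' is:
  Dual:  min b^T y  s.t.  A^T y >= c,  y >= 0.

So the dual LP is:
  minimize  10y1 + 8y2 + 29y3
  subject to:
    y1 + 4y3 >= 1
    y2 + y3 >= 3
    y1, y2, y3 >= 0

Solving the primal: x* = (5.25, 8).
  primal value c^T x* = 29.25.
Solving the dual: y* = (0, 2.75, 0.25).
  dual value b^T y* = 29.25.
Strong duality: c^T x* = b^T y*. Confirmed.

29.25


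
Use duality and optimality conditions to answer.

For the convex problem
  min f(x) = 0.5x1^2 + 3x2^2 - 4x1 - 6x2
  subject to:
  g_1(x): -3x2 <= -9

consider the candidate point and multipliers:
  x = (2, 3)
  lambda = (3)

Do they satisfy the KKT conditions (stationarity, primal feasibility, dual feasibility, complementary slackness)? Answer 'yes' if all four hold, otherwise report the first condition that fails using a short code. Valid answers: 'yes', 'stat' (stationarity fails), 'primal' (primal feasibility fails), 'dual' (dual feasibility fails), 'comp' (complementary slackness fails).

Gradient of f: grad f(x) = Q x + c = (-2, 12)
Constraint values g_i(x) = a_i^T x - b_i:
  g_1((2, 3)) = 0
Stationarity residual: grad f(x) + sum_i lambda_i a_i = (-2, 3)
  -> stationarity FAILS
Primal feasibility (all g_i <= 0): OK
Dual feasibility (all lambda_i >= 0): OK
Complementary slackness (lambda_i * g_i(x) = 0 for all i): OK

Verdict: the first failing condition is stationarity -> stat.

stat


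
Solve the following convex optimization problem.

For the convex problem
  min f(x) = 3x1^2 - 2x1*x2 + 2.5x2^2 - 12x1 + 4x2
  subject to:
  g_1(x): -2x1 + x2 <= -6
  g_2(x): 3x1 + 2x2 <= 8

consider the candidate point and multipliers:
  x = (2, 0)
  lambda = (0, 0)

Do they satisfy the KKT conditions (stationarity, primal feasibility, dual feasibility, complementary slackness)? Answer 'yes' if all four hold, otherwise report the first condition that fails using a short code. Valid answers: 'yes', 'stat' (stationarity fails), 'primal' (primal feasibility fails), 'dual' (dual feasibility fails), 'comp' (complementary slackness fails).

Gradient of f: grad f(x) = Q x + c = (0, 0)
Constraint values g_i(x) = a_i^T x - b_i:
  g_1((2, 0)) = 2
  g_2((2, 0)) = -2
Stationarity residual: grad f(x) + sum_i lambda_i a_i = (0, 0)
  -> stationarity OK
Primal feasibility (all g_i <= 0): FAILS
Dual feasibility (all lambda_i >= 0): OK
Complementary slackness (lambda_i * g_i(x) = 0 for all i): OK

Verdict: the first failing condition is primal_feasibility -> primal.

primal


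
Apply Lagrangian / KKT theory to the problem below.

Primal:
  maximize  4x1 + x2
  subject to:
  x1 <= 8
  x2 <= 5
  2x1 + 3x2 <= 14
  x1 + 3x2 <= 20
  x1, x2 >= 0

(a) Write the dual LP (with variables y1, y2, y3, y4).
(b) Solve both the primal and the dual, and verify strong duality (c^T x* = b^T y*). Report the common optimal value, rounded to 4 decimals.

The standard primal-dual pair for 'max c^T x s.t. A x <= b, x >= 0' is:
  Dual:  min b^T y  s.t.  A^T y >= c,  y >= 0.

So the dual LP is:
  minimize  8y1 + 5y2 + 14y3 + 20y4
  subject to:
    y1 + 2y3 + y4 >= 4
    y2 + 3y3 + 3y4 >= 1
    y1, y2, y3, y4 >= 0

Solving the primal: x* = (7, 0).
  primal value c^T x* = 28.
Solving the dual: y* = (0, 0, 2, 0).
  dual value b^T y* = 28.
Strong duality: c^T x* = b^T y*. Confirmed.

28


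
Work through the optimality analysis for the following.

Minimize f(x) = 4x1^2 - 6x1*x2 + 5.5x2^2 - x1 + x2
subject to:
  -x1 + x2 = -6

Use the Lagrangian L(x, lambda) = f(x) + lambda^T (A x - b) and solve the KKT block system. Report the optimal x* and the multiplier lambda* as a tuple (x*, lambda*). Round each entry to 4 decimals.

Form the Lagrangian:
  L(x, lambda) = (1/2) x^T Q x + c^T x + lambda^T (A x - b)
Stationarity (grad_x L = 0): Q x + c + A^T lambda = 0.
Primal feasibility: A x = b.

This gives the KKT block system:
  [ Q   A^T ] [ x     ]   [-c ]
  [ A    0  ] [ lambda ] = [ b ]

Solving the linear system:
  x*      = (4.2857, -1.7143)
  lambda* = (43.5714)
  f(x*)   = 127.7143

x* = (4.2857, -1.7143), lambda* = (43.5714)


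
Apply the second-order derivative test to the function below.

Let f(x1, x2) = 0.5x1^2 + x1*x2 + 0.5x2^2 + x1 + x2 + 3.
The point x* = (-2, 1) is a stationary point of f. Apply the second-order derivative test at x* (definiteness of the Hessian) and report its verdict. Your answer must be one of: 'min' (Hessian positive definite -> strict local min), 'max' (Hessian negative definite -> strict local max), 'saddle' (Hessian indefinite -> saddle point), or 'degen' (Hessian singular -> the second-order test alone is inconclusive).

Compute the Hessian H = grad^2 f:
  H = [[1, 1], [1, 1]]
Verify stationarity: grad f(x*) = H x* + g = (0, 0).
Eigenvalues of H: 0, 2.
H has a zero eigenvalue (singular; positive semidefinite but not definite), so H is neither positive definite, negative definite, nor indefinite. The second-order test alone is inconclusive -> degen.
(Indeed, f is constant along the null direction of H through x*, so x* is not a strict local extremum.)

degen


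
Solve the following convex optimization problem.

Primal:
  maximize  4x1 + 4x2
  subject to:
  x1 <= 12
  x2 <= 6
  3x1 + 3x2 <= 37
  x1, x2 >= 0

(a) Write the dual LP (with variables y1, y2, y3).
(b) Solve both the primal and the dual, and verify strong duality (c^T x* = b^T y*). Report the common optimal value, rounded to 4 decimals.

The standard primal-dual pair for 'max c^T x s.t. A x <= b, x >= 0' is:
  Dual:  min b^T y  s.t.  A^T y >= c,  y >= 0.

So the dual LP is:
  minimize  12y1 + 6y2 + 37y3
  subject to:
    y1 + 3y3 >= 4
    y2 + 3y3 >= 4
    y1, y2, y3 >= 0

Solving the primal: x* = (6.3333, 6).
  primal value c^T x* = 49.3333.
Solving the dual: y* = (0, 0, 1.3333).
  dual value b^T y* = 49.3333.
Strong duality: c^T x* = b^T y*. Confirmed.

49.3333


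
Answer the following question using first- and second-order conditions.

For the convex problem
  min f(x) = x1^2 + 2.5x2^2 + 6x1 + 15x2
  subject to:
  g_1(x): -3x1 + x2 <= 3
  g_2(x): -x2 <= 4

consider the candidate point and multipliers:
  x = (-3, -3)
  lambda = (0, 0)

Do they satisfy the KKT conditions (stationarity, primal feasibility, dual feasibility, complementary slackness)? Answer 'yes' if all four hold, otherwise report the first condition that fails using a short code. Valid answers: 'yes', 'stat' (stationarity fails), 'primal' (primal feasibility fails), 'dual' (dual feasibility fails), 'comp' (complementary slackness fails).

Gradient of f: grad f(x) = Q x + c = (0, 0)
Constraint values g_i(x) = a_i^T x - b_i:
  g_1((-3, -3)) = 3
  g_2((-3, -3)) = -1
Stationarity residual: grad f(x) + sum_i lambda_i a_i = (0, 0)
  -> stationarity OK
Primal feasibility (all g_i <= 0): FAILS
Dual feasibility (all lambda_i >= 0): OK
Complementary slackness (lambda_i * g_i(x) = 0 for all i): OK

Verdict: the first failing condition is primal_feasibility -> primal.

primal


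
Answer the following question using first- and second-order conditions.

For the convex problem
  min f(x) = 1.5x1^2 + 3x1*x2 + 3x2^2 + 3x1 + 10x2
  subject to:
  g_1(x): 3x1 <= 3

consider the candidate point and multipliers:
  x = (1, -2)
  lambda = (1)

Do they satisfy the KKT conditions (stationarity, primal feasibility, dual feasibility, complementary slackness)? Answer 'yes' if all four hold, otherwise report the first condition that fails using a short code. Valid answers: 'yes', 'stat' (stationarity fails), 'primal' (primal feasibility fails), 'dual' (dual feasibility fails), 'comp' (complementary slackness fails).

Gradient of f: grad f(x) = Q x + c = (0, 1)
Constraint values g_i(x) = a_i^T x - b_i:
  g_1((1, -2)) = 0
Stationarity residual: grad f(x) + sum_i lambda_i a_i = (3, 1)
  -> stationarity FAILS
Primal feasibility (all g_i <= 0): OK
Dual feasibility (all lambda_i >= 0): OK
Complementary slackness (lambda_i * g_i(x) = 0 for all i): OK

Verdict: the first failing condition is stationarity -> stat.

stat


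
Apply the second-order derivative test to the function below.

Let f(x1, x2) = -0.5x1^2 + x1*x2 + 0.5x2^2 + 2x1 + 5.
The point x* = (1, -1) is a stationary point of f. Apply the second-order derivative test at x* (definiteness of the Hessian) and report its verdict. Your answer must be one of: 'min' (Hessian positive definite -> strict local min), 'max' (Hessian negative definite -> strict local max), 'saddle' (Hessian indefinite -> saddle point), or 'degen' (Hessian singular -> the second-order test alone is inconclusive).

Compute the Hessian H = grad^2 f:
  H = [[-1, 1], [1, 1]]
Verify stationarity: grad f(x*) = H x* + g = (0, 0).
Eigenvalues of H: -1.4142, 1.4142.
Eigenvalues have mixed signs, so H is indefinite -> x* is a saddle point.

saddle


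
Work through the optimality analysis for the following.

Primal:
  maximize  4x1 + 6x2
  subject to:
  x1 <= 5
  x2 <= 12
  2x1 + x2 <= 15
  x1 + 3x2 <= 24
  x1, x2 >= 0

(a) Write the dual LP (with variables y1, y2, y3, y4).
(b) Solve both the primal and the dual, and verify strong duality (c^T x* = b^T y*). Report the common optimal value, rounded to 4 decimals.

The standard primal-dual pair for 'max c^T x s.t. A x <= b, x >= 0' is:
  Dual:  min b^T y  s.t.  A^T y >= c,  y >= 0.

So the dual LP is:
  minimize  5y1 + 12y2 + 15y3 + 24y4
  subject to:
    y1 + 2y3 + y4 >= 4
    y2 + y3 + 3y4 >= 6
    y1, y2, y3, y4 >= 0

Solving the primal: x* = (4.2, 6.6).
  primal value c^T x* = 56.4.
Solving the dual: y* = (0, 0, 1.2, 1.6).
  dual value b^T y* = 56.4.
Strong duality: c^T x* = b^T y*. Confirmed.

56.4


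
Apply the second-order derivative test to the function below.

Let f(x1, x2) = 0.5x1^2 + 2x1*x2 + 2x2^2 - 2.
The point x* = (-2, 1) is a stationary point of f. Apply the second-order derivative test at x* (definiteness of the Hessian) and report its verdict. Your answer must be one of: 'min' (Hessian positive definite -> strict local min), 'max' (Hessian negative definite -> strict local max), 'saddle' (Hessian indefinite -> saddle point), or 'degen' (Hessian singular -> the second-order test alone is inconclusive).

Compute the Hessian H = grad^2 f:
  H = [[1, 2], [2, 4]]
Verify stationarity: grad f(x*) = H x* + g = (0, 0).
Eigenvalues of H: 0, 5.
H has a zero eigenvalue (singular; positive semidefinite but not definite), so H is neither positive definite, negative definite, nor indefinite. The second-order test alone is inconclusive -> degen.
(Indeed, f is constant along the null direction of H through x*, so x* is not a strict local extremum.)

degen


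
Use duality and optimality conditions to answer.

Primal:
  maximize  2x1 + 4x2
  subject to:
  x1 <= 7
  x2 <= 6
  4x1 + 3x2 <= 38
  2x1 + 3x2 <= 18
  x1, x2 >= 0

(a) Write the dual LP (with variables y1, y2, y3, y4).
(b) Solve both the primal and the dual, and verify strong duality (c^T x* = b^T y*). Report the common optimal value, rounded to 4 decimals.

The standard primal-dual pair for 'max c^T x s.t. A x <= b, x >= 0' is:
  Dual:  min b^T y  s.t.  A^T y >= c,  y >= 0.

So the dual LP is:
  minimize  7y1 + 6y2 + 38y3 + 18y4
  subject to:
    y1 + 4y3 + 2y4 >= 2
    y2 + 3y3 + 3y4 >= 4
    y1, y2, y3, y4 >= 0

Solving the primal: x* = (0, 6).
  primal value c^T x* = 24.
Solving the dual: y* = (0, 1, 0, 1).
  dual value b^T y* = 24.
Strong duality: c^T x* = b^T y*. Confirmed.

24


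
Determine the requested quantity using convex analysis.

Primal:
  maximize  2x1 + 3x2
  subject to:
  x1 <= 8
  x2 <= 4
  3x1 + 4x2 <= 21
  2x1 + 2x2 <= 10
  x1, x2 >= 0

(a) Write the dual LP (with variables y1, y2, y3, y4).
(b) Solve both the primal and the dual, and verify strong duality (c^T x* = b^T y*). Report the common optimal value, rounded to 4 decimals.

The standard primal-dual pair for 'max c^T x s.t. A x <= b, x >= 0' is:
  Dual:  min b^T y  s.t.  A^T y >= c,  y >= 0.

So the dual LP is:
  minimize  8y1 + 4y2 + 21y3 + 10y4
  subject to:
    y1 + 3y3 + 2y4 >= 2
    y2 + 4y3 + 2y4 >= 3
    y1, y2, y3, y4 >= 0

Solving the primal: x* = (1, 4).
  primal value c^T x* = 14.
Solving the dual: y* = (0, 1, 0, 1).
  dual value b^T y* = 14.
Strong duality: c^T x* = b^T y*. Confirmed.

14


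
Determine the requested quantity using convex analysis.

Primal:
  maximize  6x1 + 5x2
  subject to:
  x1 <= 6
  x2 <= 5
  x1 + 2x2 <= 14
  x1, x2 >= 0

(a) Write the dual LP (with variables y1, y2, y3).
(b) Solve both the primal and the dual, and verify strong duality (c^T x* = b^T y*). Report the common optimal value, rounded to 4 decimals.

The standard primal-dual pair for 'max c^T x s.t. A x <= b, x >= 0' is:
  Dual:  min b^T y  s.t.  A^T y >= c,  y >= 0.

So the dual LP is:
  minimize  6y1 + 5y2 + 14y3
  subject to:
    y1 + y3 >= 6
    y2 + 2y3 >= 5
    y1, y2, y3 >= 0

Solving the primal: x* = (6, 4).
  primal value c^T x* = 56.
Solving the dual: y* = (3.5, 0, 2.5).
  dual value b^T y* = 56.
Strong duality: c^T x* = b^T y*. Confirmed.

56


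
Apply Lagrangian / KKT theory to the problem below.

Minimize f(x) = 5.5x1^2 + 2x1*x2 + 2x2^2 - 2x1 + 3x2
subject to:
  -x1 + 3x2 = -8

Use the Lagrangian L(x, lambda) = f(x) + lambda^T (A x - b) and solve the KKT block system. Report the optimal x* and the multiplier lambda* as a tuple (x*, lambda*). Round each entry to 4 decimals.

Form the Lagrangian:
  L(x, lambda) = (1/2) x^T Q x + c^T x + lambda^T (A x - b)
Stationarity (grad_x L = 0): Q x + c + A^T lambda = 0.
Primal feasibility: A x = b.

This gives the KKT block system:
  [ Q   A^T ] [ x     ]   [-c ]
  [ A    0  ] [ lambda ] = [ b ]

Solving the linear system:
  x*      = (0.7739, -2.4087)
  lambda* = (1.6957)
  f(x*)   = 2.3957

x* = (0.7739, -2.4087), lambda* = (1.6957)


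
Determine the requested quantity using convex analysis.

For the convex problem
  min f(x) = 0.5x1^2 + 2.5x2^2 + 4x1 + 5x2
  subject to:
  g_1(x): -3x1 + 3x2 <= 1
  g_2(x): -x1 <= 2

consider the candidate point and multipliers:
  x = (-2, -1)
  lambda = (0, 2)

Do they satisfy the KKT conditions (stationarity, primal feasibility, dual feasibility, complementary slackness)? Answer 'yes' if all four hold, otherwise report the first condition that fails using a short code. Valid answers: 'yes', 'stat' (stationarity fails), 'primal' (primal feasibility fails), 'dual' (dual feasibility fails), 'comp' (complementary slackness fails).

Gradient of f: grad f(x) = Q x + c = (2, 0)
Constraint values g_i(x) = a_i^T x - b_i:
  g_1((-2, -1)) = 2
  g_2((-2, -1)) = 0
Stationarity residual: grad f(x) + sum_i lambda_i a_i = (0, 0)
  -> stationarity OK
Primal feasibility (all g_i <= 0): FAILS
Dual feasibility (all lambda_i >= 0): OK
Complementary slackness (lambda_i * g_i(x) = 0 for all i): OK

Verdict: the first failing condition is primal_feasibility -> primal.

primal


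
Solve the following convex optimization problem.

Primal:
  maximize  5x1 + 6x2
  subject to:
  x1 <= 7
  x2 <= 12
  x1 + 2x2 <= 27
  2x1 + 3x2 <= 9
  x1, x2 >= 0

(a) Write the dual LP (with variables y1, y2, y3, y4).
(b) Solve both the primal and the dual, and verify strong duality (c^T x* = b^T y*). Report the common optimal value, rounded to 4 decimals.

The standard primal-dual pair for 'max c^T x s.t. A x <= b, x >= 0' is:
  Dual:  min b^T y  s.t.  A^T y >= c,  y >= 0.

So the dual LP is:
  minimize  7y1 + 12y2 + 27y3 + 9y4
  subject to:
    y1 + y3 + 2y4 >= 5
    y2 + 2y3 + 3y4 >= 6
    y1, y2, y3, y4 >= 0

Solving the primal: x* = (4.5, 0).
  primal value c^T x* = 22.5.
Solving the dual: y* = (0, 0, 0, 2.5).
  dual value b^T y* = 22.5.
Strong duality: c^T x* = b^T y*. Confirmed.

22.5


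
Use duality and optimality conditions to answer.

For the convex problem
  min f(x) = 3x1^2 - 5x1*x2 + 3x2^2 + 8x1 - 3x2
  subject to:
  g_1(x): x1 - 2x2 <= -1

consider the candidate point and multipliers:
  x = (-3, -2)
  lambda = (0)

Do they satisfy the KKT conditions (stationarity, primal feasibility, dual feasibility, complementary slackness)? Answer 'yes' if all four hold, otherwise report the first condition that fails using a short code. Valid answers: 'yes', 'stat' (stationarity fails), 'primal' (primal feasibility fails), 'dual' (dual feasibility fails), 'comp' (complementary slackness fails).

Gradient of f: grad f(x) = Q x + c = (0, 0)
Constraint values g_i(x) = a_i^T x - b_i:
  g_1((-3, -2)) = 2
Stationarity residual: grad f(x) + sum_i lambda_i a_i = (0, 0)
  -> stationarity OK
Primal feasibility (all g_i <= 0): FAILS
Dual feasibility (all lambda_i >= 0): OK
Complementary slackness (lambda_i * g_i(x) = 0 for all i): OK

Verdict: the first failing condition is primal_feasibility -> primal.

primal


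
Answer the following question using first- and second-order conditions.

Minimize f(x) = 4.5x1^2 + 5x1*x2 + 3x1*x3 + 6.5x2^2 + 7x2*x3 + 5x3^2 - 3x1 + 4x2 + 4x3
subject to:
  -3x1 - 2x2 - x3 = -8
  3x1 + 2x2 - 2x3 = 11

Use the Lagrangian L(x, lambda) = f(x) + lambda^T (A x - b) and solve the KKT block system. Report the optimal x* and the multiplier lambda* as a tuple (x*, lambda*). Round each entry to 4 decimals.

Form the Lagrangian:
  L(x, lambda) = (1/2) x^T Q x + c^T x + lambda^T (A x - b)
Stationarity (grad_x L = 0): Q x + c + A^T lambda = 0.
Primal feasibility: A x = b.

This gives the KKT block system:
  [ Q   A^T ] [ x     ]   [-c ]
  [ A    0  ] [ lambda ] = [ b ]

Solving the linear system:
  x*      = (2.871, 0.1935, -1)
  lambda* = (5.9462, -0.9892)
  f(x*)   = 23.3065

x* = (2.871, 0.1935, -1), lambda* = (5.9462, -0.9892)


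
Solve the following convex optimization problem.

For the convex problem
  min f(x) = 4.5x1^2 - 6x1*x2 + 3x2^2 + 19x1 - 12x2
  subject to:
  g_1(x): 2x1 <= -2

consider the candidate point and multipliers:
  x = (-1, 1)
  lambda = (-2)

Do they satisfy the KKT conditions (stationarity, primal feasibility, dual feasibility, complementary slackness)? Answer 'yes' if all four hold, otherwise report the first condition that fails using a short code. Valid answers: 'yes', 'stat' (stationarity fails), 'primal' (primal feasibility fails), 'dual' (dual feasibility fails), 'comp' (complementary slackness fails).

Gradient of f: grad f(x) = Q x + c = (4, 0)
Constraint values g_i(x) = a_i^T x - b_i:
  g_1((-1, 1)) = 0
Stationarity residual: grad f(x) + sum_i lambda_i a_i = (0, 0)
  -> stationarity OK
Primal feasibility (all g_i <= 0): OK
Dual feasibility (all lambda_i >= 0): FAILS
Complementary slackness (lambda_i * g_i(x) = 0 for all i): OK

Verdict: the first failing condition is dual_feasibility -> dual.

dual


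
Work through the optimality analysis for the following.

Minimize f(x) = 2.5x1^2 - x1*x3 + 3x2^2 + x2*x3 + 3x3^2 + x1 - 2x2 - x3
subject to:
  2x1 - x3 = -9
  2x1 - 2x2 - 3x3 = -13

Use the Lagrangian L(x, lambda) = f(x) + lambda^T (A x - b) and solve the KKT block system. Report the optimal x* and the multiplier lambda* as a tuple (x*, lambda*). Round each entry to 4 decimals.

Form the Lagrangian:
  L(x, lambda) = (1/2) x^T Q x + c^T x + lambda^T (A x - b)
Stationarity (grad_x L = 0): Q x + c + A^T lambda = 0.
Primal feasibility: A x = b.

This gives the KKT block system:
  [ Q   A^T ] [ x     ]   [-c ]
  [ A    0  ] [ lambda ] = [ b ]

Solving the linear system:
  x*      = (-3.7561, 0.5122, 1.4878)
  lambda* = (8.3537, 1.2805)
  f(x*)   = 42.7805

x* = (-3.7561, 0.5122, 1.4878), lambda* = (8.3537, 1.2805)


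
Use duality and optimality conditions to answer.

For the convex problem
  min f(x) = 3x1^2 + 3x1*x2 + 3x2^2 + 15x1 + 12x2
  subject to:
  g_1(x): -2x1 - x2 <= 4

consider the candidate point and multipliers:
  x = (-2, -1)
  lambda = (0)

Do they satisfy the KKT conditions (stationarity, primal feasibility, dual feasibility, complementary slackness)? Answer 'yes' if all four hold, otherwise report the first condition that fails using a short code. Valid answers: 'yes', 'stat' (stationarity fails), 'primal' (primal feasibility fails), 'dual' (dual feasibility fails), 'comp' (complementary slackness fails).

Gradient of f: grad f(x) = Q x + c = (0, 0)
Constraint values g_i(x) = a_i^T x - b_i:
  g_1((-2, -1)) = 1
Stationarity residual: grad f(x) + sum_i lambda_i a_i = (0, 0)
  -> stationarity OK
Primal feasibility (all g_i <= 0): FAILS
Dual feasibility (all lambda_i >= 0): OK
Complementary slackness (lambda_i * g_i(x) = 0 for all i): OK

Verdict: the first failing condition is primal_feasibility -> primal.

primal


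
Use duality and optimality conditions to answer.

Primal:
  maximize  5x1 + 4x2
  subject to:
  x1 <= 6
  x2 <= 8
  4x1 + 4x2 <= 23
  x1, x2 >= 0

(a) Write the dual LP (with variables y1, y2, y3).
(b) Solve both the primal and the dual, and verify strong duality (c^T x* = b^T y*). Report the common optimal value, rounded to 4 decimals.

The standard primal-dual pair for 'max c^T x s.t. A x <= b, x >= 0' is:
  Dual:  min b^T y  s.t.  A^T y >= c,  y >= 0.

So the dual LP is:
  minimize  6y1 + 8y2 + 23y3
  subject to:
    y1 + 4y3 >= 5
    y2 + 4y3 >= 4
    y1, y2, y3 >= 0

Solving the primal: x* = (5.75, 0).
  primal value c^T x* = 28.75.
Solving the dual: y* = (0, 0, 1.25).
  dual value b^T y* = 28.75.
Strong duality: c^T x* = b^T y*. Confirmed.

28.75


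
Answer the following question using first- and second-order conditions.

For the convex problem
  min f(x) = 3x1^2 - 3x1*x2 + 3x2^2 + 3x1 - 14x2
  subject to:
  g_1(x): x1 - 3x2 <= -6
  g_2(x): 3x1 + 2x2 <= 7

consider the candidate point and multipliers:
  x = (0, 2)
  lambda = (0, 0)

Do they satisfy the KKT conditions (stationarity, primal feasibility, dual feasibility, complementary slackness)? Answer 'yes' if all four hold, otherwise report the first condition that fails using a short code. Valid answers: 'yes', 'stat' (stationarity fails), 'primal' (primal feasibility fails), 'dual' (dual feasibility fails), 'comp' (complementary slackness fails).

Gradient of f: grad f(x) = Q x + c = (-3, -2)
Constraint values g_i(x) = a_i^T x - b_i:
  g_1((0, 2)) = 0
  g_2((0, 2)) = -3
Stationarity residual: grad f(x) + sum_i lambda_i a_i = (-3, -2)
  -> stationarity FAILS
Primal feasibility (all g_i <= 0): OK
Dual feasibility (all lambda_i >= 0): OK
Complementary slackness (lambda_i * g_i(x) = 0 for all i): OK

Verdict: the first failing condition is stationarity -> stat.

stat
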